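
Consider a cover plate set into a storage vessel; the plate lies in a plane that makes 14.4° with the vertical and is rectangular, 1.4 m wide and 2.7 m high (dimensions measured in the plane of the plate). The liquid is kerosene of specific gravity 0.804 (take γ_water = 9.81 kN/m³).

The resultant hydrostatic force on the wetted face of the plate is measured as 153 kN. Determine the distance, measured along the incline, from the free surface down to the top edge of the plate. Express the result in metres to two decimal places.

γ = 0.804 × 9.81 = 7.88724 kN/m³.
A = 1.4 × 2.7 = 3.78 m².
From F = γ·h_c·A, the centroid depth is h_c = 153/(7.88724 × 3.78) = 5.13186 m.
The plate makes 14.4° with the vertical, i.e. θ = 90° − 14.4° = 75.6° to the horizontal. Measuring y along the incline from the free-surface line, vertical depth h = y·sinθ with sinθ = 0.968583.
Along the incline, y_c = h_c/sinθ = 5.13186/0.968583 = 5.29832 m.
The centroid lies 2.7/2 = 1.35 m below the top edge, so the top edge sits at y_top = 5.29832 − 1.35 = 3.94832 m along the incline.

y_top ≈ 3.95 m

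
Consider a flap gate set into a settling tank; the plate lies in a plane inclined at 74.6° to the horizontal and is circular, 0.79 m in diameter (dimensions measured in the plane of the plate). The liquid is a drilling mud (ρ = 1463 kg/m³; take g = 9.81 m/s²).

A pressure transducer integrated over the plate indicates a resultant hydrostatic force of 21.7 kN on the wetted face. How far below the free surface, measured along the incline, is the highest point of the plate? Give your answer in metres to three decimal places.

y_top ≈ 2.805 m

γ = ρg = 1463 × 9.81 / 1000 = 14.35203 kN/m³.
A = π(0.395)² = 0.490167 m².
From F = γ·h_c·A, the centroid depth is h_c = 21.7/(14.35203 × 0.490167) = 3.08462 m.
Let θ = 74.6° be the plate's angle to the horizontal; measure y along the incline from where the plane meets the free surface. Vertical depth h = y·sinθ with sinθ = 0.964095.
Along the incline, y_c = h_c/sinθ = 3.08462/0.964095 = 3.1995 m.
The centroid is at the centre, 0.395 m below the top of the plate, so the highest point sits at y_top = 3.1995 − 0.395 = 2.8045 m along the incline.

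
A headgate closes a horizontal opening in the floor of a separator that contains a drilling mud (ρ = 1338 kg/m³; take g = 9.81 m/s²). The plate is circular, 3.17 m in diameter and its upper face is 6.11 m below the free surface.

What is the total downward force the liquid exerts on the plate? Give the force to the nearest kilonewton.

γ = ρg = 1338 × 9.81 / 1000 = 13.12578 kN/m³.
The plate is horizontal, so pressure is uniform at p = γ·h = 13.12578 × 6.11 = 80.1985 kN/m².
A = π(1.585)² = 7.89239 m².
F = p·A = 80.1985 × 7.89239 = 632.958 kN.

F ≈ 633 kN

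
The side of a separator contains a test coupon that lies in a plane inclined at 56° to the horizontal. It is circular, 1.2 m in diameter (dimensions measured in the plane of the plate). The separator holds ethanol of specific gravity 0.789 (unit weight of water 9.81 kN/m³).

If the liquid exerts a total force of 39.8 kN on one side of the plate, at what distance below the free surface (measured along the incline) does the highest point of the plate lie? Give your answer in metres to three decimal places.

y_top ≈ 4.884 m

γ = 0.789 × 9.81 = 7.74009 kN/m³.
A = π(0.6)² = 1.13097 m².
From F = γ·h_c·A, the centroid depth is h_c = 39.8/(7.74009 × 1.13097) = 4.54659 m.
Let θ = 56° be the plate's angle to the horizontal; measure y along the incline from where the plane meets the free surface. Vertical depth h = y·sinθ with sinθ = 0.829038.
Along the incline, y_c = h_c/sinθ = 4.54659/0.829038 = 5.48418 m.
The centroid is at the centre, 0.6 m below the top of the plate, so the highest point sits at y_top = 5.48418 − 0.6 = 4.88418 m along the incline.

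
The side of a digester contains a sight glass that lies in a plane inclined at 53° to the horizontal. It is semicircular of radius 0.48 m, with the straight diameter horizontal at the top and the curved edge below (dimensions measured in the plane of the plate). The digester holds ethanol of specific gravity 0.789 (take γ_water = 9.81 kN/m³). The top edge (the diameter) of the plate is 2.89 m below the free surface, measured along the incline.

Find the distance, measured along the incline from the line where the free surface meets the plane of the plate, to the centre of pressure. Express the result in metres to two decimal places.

γ = 0.789 × 9.81 = 7.74009 kN/m³.
Let θ = 53° be the plate's angle to the horizontal; measure y along the incline from where the plane meets the free surface. Vertical depth h = y·sinθ with sinθ = 0.798636.
The centroid of a semicircle lies 4r/(3π) = 0.203718 m from the diameter, here below the top edge, so y_c = 2.89 + 0.203718 = 3.09372 m and h_c = 3.09372 × 0.798636 = 2.47076 m.
A = πr²/2 = π × 0.48²/2 = 0.361911 m².
Resultant F = γ·h_c·A = 7.74009 × 2.47076 × 0.361911 = 6.92115 kN.
I_c = (π/8 − 8/(9π))·r⁴ = 0.109757 × 0.48⁴ = 0.00582636 m⁴.
Centre of pressure: y_p = y_c + I_c/(y_c·A) = 3.09372 + 0.00582636/(3.09372 × 0.361911) = 3.09372 + 0.00520373 = 3.09892 m along the plane.

y_p = 3.10 m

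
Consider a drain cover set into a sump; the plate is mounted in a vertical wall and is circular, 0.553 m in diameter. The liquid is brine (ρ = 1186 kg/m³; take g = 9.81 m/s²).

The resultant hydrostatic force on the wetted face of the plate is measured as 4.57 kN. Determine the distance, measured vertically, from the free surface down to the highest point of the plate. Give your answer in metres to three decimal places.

d_top ≈ 1.359 m

γ = ρg = 1186 × 9.81 / 1000 = 11.63466 kN/m³.
A = π(0.2765)² = 0.240182 m².
From F = γ·h_c·A, the centroid depth is h_c = 4.57/(11.63466 × 0.240182) = 1.63539 m.
The centroid is at the centre, 0.2765 m below the top of the plate, so the highest point sits at h_top = 1.63539 − 0.2765 = 1.35889 m below the surface.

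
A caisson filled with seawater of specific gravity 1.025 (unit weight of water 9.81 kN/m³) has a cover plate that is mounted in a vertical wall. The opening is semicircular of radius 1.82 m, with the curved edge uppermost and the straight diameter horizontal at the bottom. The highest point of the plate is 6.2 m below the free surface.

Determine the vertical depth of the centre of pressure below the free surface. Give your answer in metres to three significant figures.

γ = 1.025 × 9.81 = 10.05525 kN/m³.
The centroid lies 4r/(3π) = 0.772432 m above the diameter, so r − 4r/(3π) = 1.82 − 0.772432 = 1.04757 m below the topmost point, so the centroid depth is h_c = 6.2 + 1.04757 = 7.24757 m.
A = πr²/2 = π × 1.82²/2 = 5.20311 m².
Resultant F = γ·h_c·A = 10.05525 × 7.24757 × 5.20311 = 379.183 kN.
I_c = (π/8 − 8/(9π))·r⁴ = 0.109757 × 1.82⁴ = 1.20425 m⁴.
Centre of pressure: y_p = y_c + I_c/(y_c·A) = 7.24757 + 1.20425/(7.24757 × 5.20311) = 7.24757 + 0.0319346 = 7.2795 m along the plane.

h_p = 7.28 m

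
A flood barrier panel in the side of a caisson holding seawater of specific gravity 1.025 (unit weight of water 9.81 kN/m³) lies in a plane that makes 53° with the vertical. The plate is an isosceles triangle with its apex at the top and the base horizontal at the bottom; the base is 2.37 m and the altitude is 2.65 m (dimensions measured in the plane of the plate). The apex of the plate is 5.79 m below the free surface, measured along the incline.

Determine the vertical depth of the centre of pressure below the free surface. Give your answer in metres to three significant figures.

h_p = 4.58 m

γ = 1.025 × 9.81 = 10.05525 kN/m³.
The plate makes 53° with the vertical, i.e. θ = 90° − 53° = 37° to the horizontal. Measuring y along the incline from the free-surface line, vertical depth h = y·sinθ with sinθ = 0.601815.
With the apex up, the centroid sits 2h/3 = 2 × 2.65/3 = 1.76667 m below the apex, so y_c = 5.79 + 1.76667 = 7.55667 m and h_c = 7.55667 × 0.601815 = 4.54772 m.
A = ½ × 2.37 × 2.65 = 3.14025 m².
Resultant F = γ·h_c·A = 10.05525 × 4.54772 × 3.14025 = 143.599 kN.
I_c = b·h³/36 = 2.37 × 2.65³/36 = 1.22513 m⁴.
Centre of pressure: y_p = y_c + I_c/(y_c·A) = 7.55667 + 1.22513/(7.55667 × 3.14025) = 7.55667 + 0.0516283 = 7.6083 m along the plane.
Vertically, h_p = y_p·sinθ = 7.6083 × 0.601815 = 4.57879 m.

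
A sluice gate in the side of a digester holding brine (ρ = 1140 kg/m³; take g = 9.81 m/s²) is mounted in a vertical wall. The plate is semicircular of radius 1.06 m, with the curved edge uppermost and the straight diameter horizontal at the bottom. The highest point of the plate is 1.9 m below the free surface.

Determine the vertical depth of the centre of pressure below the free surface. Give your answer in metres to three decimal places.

γ = ρg = 1140 × 9.81 / 1000 = 11.1834 kN/m³.
The centroid lies 4r/(3π) = 0.449878 m above the diameter, so r − 4r/(3π) = 1.06 − 0.449878 = 0.610122 m below the topmost point, so the centroid depth is h_c = 1.9 + 0.610122 = 2.51012 m.
A = πr²/2 = π × 1.06²/2 = 1.76495 m².
Resultant F = γ·h_c·A = 11.1834 × 2.51012 × 1.76495 = 49.5451 kN.
I_c = (π/8 − 8/(9π))·r⁴ = 0.109757 × 1.06⁴ = 0.138566 m⁴.
Centre of pressure: y_p = y_c + I_c/(y_c·A) = 2.51012 + 0.138566/(2.51012 × 1.76495) = 2.51012 + 0.0312773 = 2.5414 m along the plane.

h_p = 2.541 m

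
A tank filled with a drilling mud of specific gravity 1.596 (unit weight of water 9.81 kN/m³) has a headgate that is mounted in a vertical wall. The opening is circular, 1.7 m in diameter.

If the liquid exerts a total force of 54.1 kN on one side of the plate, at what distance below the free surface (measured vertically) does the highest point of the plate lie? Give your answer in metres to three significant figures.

γ = 1.596 × 9.81 = 15.65676 kN/m³.
A = π(0.85)² = 2.2698 m².
From F = γ·h_c·A, the centroid depth is h_c = 54.1/(15.65676 × 2.2698) = 1.52233 m.
The centroid is at the centre, 0.85 m below the top of the plate, so the highest point sits at h_top = 1.52233 − 0.85 = 0.67233 m below the surface.

d_top ≈ 0.672 m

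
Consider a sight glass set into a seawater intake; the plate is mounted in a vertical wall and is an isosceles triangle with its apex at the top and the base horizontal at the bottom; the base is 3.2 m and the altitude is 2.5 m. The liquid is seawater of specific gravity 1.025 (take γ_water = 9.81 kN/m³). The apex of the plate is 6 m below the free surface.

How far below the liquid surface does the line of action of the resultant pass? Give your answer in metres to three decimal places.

γ = 1.025 × 9.81 = 10.05525 kN/m³.
With the apex up, the centroid sits 2h/3 = 2 × 2.5/3 = 1.66667 m below the apex, so the centroid depth is h_c = 6 + 1.66667 = 7.66667 m.
A = ½ × 3.2 × 2.5 = 4 m².
Resultant F = γ·h_c·A = 10.05525 × 7.66667 × 4 = 308.361 kN.
I_c = b·h³/36 = 3.2 × 2.5³/36 = 1.38889 m⁴.
Centre of pressure: y_p = y_c + I_c/(y_c·A) = 7.66667 + 1.38889/(7.66667 × 4) = 7.66667 + 0.0452899 = 7.71196 m along the plane.

h_p = 7.712 m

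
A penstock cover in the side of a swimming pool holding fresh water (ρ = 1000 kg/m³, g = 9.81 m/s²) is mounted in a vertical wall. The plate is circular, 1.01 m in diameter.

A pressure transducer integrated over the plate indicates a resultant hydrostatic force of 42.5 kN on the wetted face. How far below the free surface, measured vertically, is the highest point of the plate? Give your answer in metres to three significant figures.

γ = ρg = 1000 × 9.81 = 9810 N/m³ = 9.81 kN/m³.
A = π(0.505)² = 0.801185 m².
From F = γ·h_c·A, the centroid depth is h_c = 42.5/(9.81 × 0.801185) = 5.40738 m.
The centroid is at the centre, 0.505 m below the top of the plate, so the highest point sits at h_top = 5.40738 − 0.505 = 4.90238 m below the surface.

d_top ≈ 4.90 m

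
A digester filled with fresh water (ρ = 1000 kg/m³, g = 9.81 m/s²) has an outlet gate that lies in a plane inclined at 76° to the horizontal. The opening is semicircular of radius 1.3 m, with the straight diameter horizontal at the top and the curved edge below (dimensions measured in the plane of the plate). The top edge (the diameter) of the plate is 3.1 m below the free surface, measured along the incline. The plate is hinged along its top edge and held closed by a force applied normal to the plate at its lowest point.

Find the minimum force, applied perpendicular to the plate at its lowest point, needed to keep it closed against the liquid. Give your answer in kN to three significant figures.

γ = ρg = 1000 × 9.81 = 9810 N/m³ = 9.81 kN/m³.
Let θ = 76° be the plate's angle to the horizontal; measure y along the incline from where the plane meets the free surface. Vertical depth h = y·sinθ with sinθ = 0.970296.
The centroid of a semicircle lies 4r/(3π) = 0.551737 m from the diameter, here below the top edge, so y_c = 3.1 + 0.551737 = 3.65174 m and h_c = 3.65174 × 0.970296 = 3.54327 m.
A = πr²/2 = π × 1.3²/2 = 2.65465 m².
Resultant F = γ·h_c·A = 9.81 × 3.54327 × 2.65465 = 92.2743 kN.
I_c = (π/8 − 8/(9π))·r⁴ = 0.109757 × 1.3⁴ = 0.313477 m⁴.
Centre of pressure: y_p = y_c + I_c/(y_c·A) = 3.65174 + 0.313477/(3.65174 × 2.65465) = 3.65174 + 0.0323369 = 3.68408 m along the plane.
The resultant acts 0.551737 + 0.0323369 = 0.584074 m (along the plate) below the hinge at the top edge, so the moment about the hinge is M = F × 0.584074 = 92.2743 × 0.584074 = 53.895 kN·m.
A normal force at the bottom, 1.3 m from the hinge, must supply this moment: P = 53.895/1.3 = 41.4577 kN.

P ≈ 41.5 kN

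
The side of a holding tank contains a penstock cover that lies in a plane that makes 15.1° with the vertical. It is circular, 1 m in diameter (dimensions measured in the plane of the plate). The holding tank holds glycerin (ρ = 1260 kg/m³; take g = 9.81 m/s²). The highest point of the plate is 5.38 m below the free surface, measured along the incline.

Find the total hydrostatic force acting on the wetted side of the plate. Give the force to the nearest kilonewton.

F ≈ 55 kN

γ = ρg = 1260 × 9.81 / 1000 = 12.3606 kN/m³.
The plate makes 15.1° with the vertical, i.e. θ = 90° − 15.1° = 74.9° to the horizontal. Measuring y along the incline from the free-surface line, vertical depth h = y·sinθ with sinθ = 0.965473.
The centroid is at the centre, 0.5 m below the top of the plate, so y_c = 5.38 + 0.5 = 5.88 m and h_c = 5.88 × 0.965473 = 5.67698 m.
A = π(0.5)² = 0.785398 m².
Resultant F = γ·h_c·A = 12.3606 × 5.67698 × 0.785398 = 55.1121 kN.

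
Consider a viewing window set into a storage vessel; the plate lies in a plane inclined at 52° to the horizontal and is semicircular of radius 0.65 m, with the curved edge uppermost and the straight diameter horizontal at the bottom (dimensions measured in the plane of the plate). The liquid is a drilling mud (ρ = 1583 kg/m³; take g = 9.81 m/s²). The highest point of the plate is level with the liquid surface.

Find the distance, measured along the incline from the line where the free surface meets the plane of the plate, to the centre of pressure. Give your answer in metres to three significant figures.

y_p = 0.453 m

γ = ρg = 1583 × 9.81 / 1000 = 15.52923 kN/m³.
Let θ = 52° be the plate's angle to the horizontal; measure y along the incline from where the plane meets the free surface. Vertical depth h = y·sinθ with sinθ = 0.788011.
The centroid lies 4r/(3π) = 0.275869 m above the diameter, so r − 4r/(3π) = 0.65 − 0.275869 = 0.374131 m below the topmost point, so y_c = 0.374131 m and h_c = 0.374131 × 0.788011 = 0.294819 m.
A = πr²/2 = π × 0.65²/2 = 0.663661 m².
Resultant F = γ·h_c·A = 15.52923 × 0.294819 × 0.663661 = 3.03845 kN.
I_c = (π/8 − 8/(9π))·r⁴ = 0.109757 × 0.65⁴ = 0.0195923 m⁴.
Centre of pressure: y_p = y_c + I_c/(y_c·A) = 0.374131 + 0.0195923/(0.374131 × 0.663661) = 0.374131 + 0.078907 = 0.453038 m along the plane.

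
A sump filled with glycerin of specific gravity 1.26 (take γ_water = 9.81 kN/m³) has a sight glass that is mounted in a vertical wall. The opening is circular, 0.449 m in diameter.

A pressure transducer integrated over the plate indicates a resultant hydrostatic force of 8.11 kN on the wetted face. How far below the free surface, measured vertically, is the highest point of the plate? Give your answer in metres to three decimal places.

d_top ≈ 3.919 m

γ = 1.26 × 9.81 = 12.3606 kN/m³.
A = π(0.2245)² = 0.158337 m².
From F = γ·h_c·A, the centroid depth is h_c = 8.11/(12.3606 × 0.158337) = 4.1438 m.
The centroid is at the centre, 0.2245 m below the top of the plate, so the highest point sits at h_top = 4.1438 − 0.2245 = 3.9193 m below the surface.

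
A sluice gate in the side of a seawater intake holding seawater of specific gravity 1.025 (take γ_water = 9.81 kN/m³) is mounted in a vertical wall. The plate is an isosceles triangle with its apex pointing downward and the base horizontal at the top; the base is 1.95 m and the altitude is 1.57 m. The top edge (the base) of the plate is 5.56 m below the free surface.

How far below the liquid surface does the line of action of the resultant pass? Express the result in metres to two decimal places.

γ = 1.025 × 9.81 = 10.05525 kN/m³.
With the apex down, the centroid sits h/3 = 1.57/3 = 0.523333 m below the base (the top edge), so the centroid depth is h_c = 5.56 + 0.523333 = 6.08333 m.
A = ½ × 1.95 × 1.57 = 1.53075 m².
Resultant F = γ·h_c·A = 10.05525 × 6.08333 × 1.53075 = 93.6351 kN.
I_c = b·h³/36 = 1.95 × 1.57³/36 = 0.209619 m⁴.
Centre of pressure: y_p = y_c + I_c/(y_c·A) = 6.08333 + 0.209619/(6.08333 × 1.53075) = 6.08333 + 0.0225105 = 6.10584 m along the plane.

h_p = 6.11 m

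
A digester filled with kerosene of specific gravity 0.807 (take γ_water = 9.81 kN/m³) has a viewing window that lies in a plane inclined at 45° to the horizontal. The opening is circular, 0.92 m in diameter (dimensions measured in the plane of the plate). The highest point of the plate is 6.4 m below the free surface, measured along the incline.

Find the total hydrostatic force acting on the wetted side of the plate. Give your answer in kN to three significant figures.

γ = 0.807 × 9.81 = 7.91667 kN/m³.
Let θ = 45° be the plate's angle to the horizontal; measure y along the incline from where the plane meets the free surface. Vertical depth h = y·sinθ with sinθ = 0.707107.
The centroid is at the centre, 0.46 m below the top of the plate, so y_c = 6.4 + 0.46 = 6.86 m and h_c = 6.86 × 0.707107 = 4.85075 m.
A = π(0.46)² = 0.664761 m².
Resultant F = γ·h_c·A = 7.91667 × 4.85075 × 0.664761 = 25.528 kN.

F ≈ 25.5 kN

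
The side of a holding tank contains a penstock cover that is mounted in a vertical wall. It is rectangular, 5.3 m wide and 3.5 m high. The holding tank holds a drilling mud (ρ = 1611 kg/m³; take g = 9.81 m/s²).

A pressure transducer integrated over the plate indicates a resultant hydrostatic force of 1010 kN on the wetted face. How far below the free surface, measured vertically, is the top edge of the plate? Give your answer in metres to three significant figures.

γ = ρg = 1611 × 9.81 / 1000 = 15.80391 kN/m³.
A = 5.3 × 3.5 = 18.55 m².
From F = γ·h_c·A, the centroid depth is h_c = 1010/(15.80391 × 18.55) = 3.44519 m.
The centroid lies 3.5/2 = 1.75 m below the top edge, so the top edge sits at h_top = 3.44519 − 1.75 = 1.69519 m below the surface.

d_top ≈ 1.70 m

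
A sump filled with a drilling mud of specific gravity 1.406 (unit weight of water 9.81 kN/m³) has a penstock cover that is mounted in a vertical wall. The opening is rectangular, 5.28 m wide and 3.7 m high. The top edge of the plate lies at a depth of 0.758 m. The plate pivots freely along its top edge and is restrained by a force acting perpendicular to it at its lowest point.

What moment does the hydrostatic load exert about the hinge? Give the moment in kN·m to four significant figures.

M ≈ 1607 kN·m

γ = 1.406 × 9.81 = 13.79286 kN/m³.
The centroid lies 3.7/2 = 1.85 m below the top edge, so the centroid depth is h_c = 0.758 + 1.85 = 2.608 m.
A = 5.28 × 3.7 = 19.536 m².
Resultant F = γ·h_c·A = 13.79286 × 2.608 × 19.536 = 702.745 kN.
I_c = b·h³/12 = 5.28 × 3.7³/12 = 22.2873 m⁴.
Centre of pressure: y_p = y_c + I_c/(y_c·A) = 2.608 + 22.2873/(2.608 × 19.536) = 2.608 + 0.437436 = 3.04544 m along the plane.
The resultant acts 1.85 + 0.437436 = 2.28744 m (along the plate) below the hinge at the top edge, so the moment about the hinge is M = F × 2.28744 = 702.745 × 2.28744 = 1607.49 kN·m.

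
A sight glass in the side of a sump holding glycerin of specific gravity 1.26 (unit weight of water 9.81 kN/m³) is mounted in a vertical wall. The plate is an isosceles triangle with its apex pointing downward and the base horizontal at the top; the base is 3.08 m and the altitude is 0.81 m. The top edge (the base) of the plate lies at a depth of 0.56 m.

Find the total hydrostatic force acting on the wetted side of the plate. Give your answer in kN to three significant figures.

γ = 1.26 × 9.81 = 12.3606 kN/m³.
With the apex down, the centroid sits h/3 = 0.81/3 = 0.27 m below the base (the top edge), so the centroid depth is h_c = 0.56 + 0.27 = 0.83 m.
A = ½ × 3.08 × 0.81 = 1.2474 m².
Resultant F = γ·h_c·A = 12.3606 × 0.83 × 1.2474 = 12.7974 kN.

F ≈ 12.8 kN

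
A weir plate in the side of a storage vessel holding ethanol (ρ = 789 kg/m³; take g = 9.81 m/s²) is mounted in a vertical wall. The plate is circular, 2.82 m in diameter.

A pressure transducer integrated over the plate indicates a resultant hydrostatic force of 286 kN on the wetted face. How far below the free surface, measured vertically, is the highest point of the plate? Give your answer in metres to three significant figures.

γ = ρg = 789 × 9.81 / 1000 = 7.74009 kN/m³.
A = π(1.41)² = 6.2458 m².
From F = γ·h_c·A, the centroid depth is h_c = 286/(7.74009 × 6.2458) = 5.91605 m.
The centroid is at the centre, 1.41 m below the top of the plate, so the highest point sits at h_top = 5.91605 − 1.41 = 4.50605 m below the surface.

d_top ≈ 4.51 m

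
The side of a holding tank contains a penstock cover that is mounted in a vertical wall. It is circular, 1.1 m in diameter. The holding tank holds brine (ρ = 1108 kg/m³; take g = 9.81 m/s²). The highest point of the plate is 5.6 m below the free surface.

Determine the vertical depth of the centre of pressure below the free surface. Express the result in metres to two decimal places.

h_p = 6.16 m

γ = ρg = 1108 × 9.81 / 1000 = 10.86948 kN/m³.
The centroid is at the centre, 0.55 m below the top of the plate, so the centroid depth is h_c = 5.6 + 0.55 = 6.15 m.
A = π(0.55)² = 0.950332 m².
Resultant F = γ·h_c·A = 10.86948 × 6.15 × 0.950332 = 63.5271 kN.
I_c = πr⁴/4 = π × 0.55⁴/4 = 0.0718688 m⁴.
Centre of pressure: y_p = y_c + I_c/(y_c·A) = 6.15 + 0.0718688/(6.15 × 0.950332) = 6.15 + 0.0122967 = 6.1623 m along the plane.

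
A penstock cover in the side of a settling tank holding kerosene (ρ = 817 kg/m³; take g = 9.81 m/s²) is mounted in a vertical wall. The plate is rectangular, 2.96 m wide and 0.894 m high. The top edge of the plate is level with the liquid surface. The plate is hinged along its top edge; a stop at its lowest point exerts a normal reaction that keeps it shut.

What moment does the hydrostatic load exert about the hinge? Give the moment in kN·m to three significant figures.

γ = ρg = 817 × 9.81 / 1000 = 8.01477 kN/m³.
The centroid lies 0.894/2 = 0.447 m below the top edge, so the centroid depth is h_c = 0.447 m.
A = 2.96 × 0.894 = 2.64624 m².
Resultant F = γ·h_c·A = 8.01477 × 0.447 × 2.64624 = 9.48043 kN.
I_c = b·h³/12 = 2.96 × 0.894³/12 = 0.176248 m⁴.
Centre of pressure: y_p = y_c + I_c/(y_c·A) = 0.447 + 0.176248/(0.447 × 2.64624) = 0.447 + 0.149 = 0.596 m along the plane.
The resultant acts 0.447 + 0.149 = 0.596 m (along the plate) below the hinge at the top edge, so the moment about the hinge is M = F × 0.596 = 9.48043 × 0.596 = 5.65034 kN·m.

M ≈ 5.65 kN·m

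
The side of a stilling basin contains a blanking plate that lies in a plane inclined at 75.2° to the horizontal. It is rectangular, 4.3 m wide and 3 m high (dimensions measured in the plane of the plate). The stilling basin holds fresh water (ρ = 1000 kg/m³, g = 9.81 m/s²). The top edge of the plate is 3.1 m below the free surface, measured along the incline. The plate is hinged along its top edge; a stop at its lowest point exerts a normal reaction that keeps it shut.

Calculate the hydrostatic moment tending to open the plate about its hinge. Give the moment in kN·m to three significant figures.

γ = ρg = 1000 × 9.81 = 9810 N/m³ = 9.81 kN/m³.
Let θ = 75.2° be the plate's angle to the horizontal; measure y along the incline from where the plane meets the free surface. Vertical depth h = y·sinθ with sinθ = 0.966823.
The centroid lies 3/2 = 1.5 m below the top edge, so y_c = 3.1 + 1.5 = 4.6 m and h_c = 4.6 × 0.966823 = 4.44739 m.
A = 4.3 × 3 = 12.9 m².
Resultant F = γ·h_c·A = 9.81 × 4.44739 × 12.9 = 562.813 kN.
I_c = b·h³/12 = 4.3 × 3³/12 = 9.675 m⁴.
Centre of pressure: y_p = y_c + I_c/(y_c·A) = 4.6 + 9.675/(4.6 × 12.9) = 4.6 + 0.163043 = 4.76304 m along the plane.
The resultant acts 1.5 + 0.163043 = 1.66304 m (along the plate) below the hinge at the top edge, so the moment about the hinge is M = F × 1.66304 = 562.813 × 1.66304 = 935.981 kN·m.

M ≈ 936 kN·m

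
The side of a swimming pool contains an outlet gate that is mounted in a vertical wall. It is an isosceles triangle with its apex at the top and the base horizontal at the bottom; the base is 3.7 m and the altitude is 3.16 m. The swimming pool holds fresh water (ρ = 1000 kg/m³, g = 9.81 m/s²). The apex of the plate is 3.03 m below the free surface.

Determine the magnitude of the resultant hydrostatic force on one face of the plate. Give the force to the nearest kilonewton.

F ≈ 295 kN

γ = ρg = 1000 × 9.81 = 9810 N/m³ = 9.81 kN/m³.
With the apex up, the centroid sits 2h/3 = 2 × 3.16/3 = 2.10667 m below the apex, so the centroid depth is h_c = 3.03 + 2.10667 = 5.13667 m.
A = ½ × 3.7 × 3.16 = 5.846 m².
Resultant F = γ·h_c·A = 9.81 × 5.13667 × 5.846 = 294.584 kN.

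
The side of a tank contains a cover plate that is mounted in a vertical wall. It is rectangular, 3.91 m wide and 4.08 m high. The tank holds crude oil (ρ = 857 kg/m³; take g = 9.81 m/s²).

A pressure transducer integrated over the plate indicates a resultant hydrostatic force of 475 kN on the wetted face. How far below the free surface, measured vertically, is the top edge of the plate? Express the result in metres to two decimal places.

d_top ≈ 1.50 m

γ = ρg = 857 × 9.81 / 1000 = 8.40717 kN/m³.
A = 3.91 × 4.08 = 15.9528 m².
From F = γ·h_c·A, the centroid depth is h_c = 475/(8.40717 × 15.9528) = 3.54166 m.
The centroid lies 4.08/2 = 2.04 m below the top edge, so the top edge sits at h_top = 3.54166 − 2.04 = 1.50166 m below the surface.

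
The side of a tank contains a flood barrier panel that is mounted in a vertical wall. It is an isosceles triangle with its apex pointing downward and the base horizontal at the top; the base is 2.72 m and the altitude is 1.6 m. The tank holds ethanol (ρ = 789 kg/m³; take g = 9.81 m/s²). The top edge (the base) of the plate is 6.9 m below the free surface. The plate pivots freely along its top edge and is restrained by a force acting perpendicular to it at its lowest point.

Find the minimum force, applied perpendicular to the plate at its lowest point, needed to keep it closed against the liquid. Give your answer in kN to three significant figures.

γ = ρg = 789 × 9.81 / 1000 = 7.74009 kN/m³.
With the apex down, the centroid sits h/3 = 1.6/3 = 0.533333 m below the base (the top edge), so the centroid depth is h_c = 6.9 + 0.533333 = 7.43333 m.
A = ½ × 2.72 × 1.6 = 2.176 m².
Resultant F = γ·h_c·A = 7.74009 × 7.43333 × 2.176 = 125.195 kN.
I_c = b·h³/36 = 2.72 × 1.6³/36 = 0.309476 m⁴.
Centre of pressure: y_p = y_c + I_c/(y_c·A) = 7.43333 + 0.309476/(7.43333 × 2.176) = 7.43333 + 0.0191331 = 7.45246 m along the plane.
The resultant acts 0.533333 + 0.0191331 = 0.552466 m (along the plate) below the hinge at the top edge, so the moment about the hinge is M = F × 0.552466 = 125.195 × 0.552466 = 69.166 kN·m.
A normal force at the bottom, 1.6 m from the hinge, must supply this moment: P = 69.166/1.6 = 43.2287 kN.

P ≈ 43.2 kN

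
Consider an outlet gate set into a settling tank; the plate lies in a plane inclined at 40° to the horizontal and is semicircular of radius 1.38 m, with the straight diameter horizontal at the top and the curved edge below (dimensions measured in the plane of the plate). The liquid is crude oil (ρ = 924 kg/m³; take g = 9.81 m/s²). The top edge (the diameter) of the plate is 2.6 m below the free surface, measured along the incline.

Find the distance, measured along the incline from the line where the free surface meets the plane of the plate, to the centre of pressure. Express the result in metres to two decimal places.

γ = ρg = 924 × 9.81 / 1000 = 9.06444 kN/m³.
Let θ = 40° be the plate's angle to the horizontal; measure y along the incline from where the plane meets the free surface. Vertical depth h = y·sinθ with sinθ = 0.642788.
The centroid of a semicircle lies 4r/(3π) = 0.58569 m from the diameter, here below the top edge, so y_c = 2.6 + 0.58569 = 3.18569 m and h_c = 3.18569 × 0.642788 = 2.04772 m.
A = πr²/2 = π × 1.38²/2 = 2.99142 m².
Resultant F = γ·h_c·A = 9.06444 × 2.04772 × 2.99142 = 55.525 kN.
I_c = (π/8 − 8/(9π))·r⁴ = 0.109757 × 1.38⁴ = 0.39806 m⁴.
Centre of pressure: y_p = y_c + I_c/(y_c·A) = 3.18569 + 0.39806/(3.18569 × 2.99142) = 3.18569 + 0.0417703 = 3.22746 m along the plane.

y_p = 3.23 m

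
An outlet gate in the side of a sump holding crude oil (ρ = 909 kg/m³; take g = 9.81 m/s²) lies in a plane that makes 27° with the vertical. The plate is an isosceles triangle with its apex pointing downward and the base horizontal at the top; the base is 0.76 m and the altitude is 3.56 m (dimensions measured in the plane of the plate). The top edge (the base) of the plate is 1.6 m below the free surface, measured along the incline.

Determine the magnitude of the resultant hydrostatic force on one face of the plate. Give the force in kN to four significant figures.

F ≈ 29.95 kN

γ = ρg = 909 × 9.81 / 1000 = 8.91729 kN/m³.
The plate makes 27° with the vertical, i.e. θ = 90° − 27° = 63° to the horizontal. Measuring y along the incline from the free-surface line, vertical depth h = y·sinθ with sinθ = 0.891007.
With the apex down, the centroid sits h/3 = 3.56/3 = 1.18667 m below the base (the top edge), so y_c = 1.6 + 1.18667 = 2.78667 m and h_c = 2.78667 × 0.891007 = 2.48294 m.
A = ½ × 0.76 × 3.56 = 1.3528 m².
Resultant F = γ·h_c·A = 8.91729 × 2.48294 × 1.3528 = 29.9525 kN.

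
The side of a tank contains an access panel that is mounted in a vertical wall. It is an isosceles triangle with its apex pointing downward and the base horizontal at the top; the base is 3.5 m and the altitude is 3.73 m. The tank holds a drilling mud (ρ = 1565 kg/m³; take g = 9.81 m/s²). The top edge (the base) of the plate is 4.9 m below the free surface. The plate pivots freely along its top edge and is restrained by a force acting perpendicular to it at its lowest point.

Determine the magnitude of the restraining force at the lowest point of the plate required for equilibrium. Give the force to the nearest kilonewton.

P ≈ 226 kN

γ = ρg = 1565 × 9.81 / 1000 = 15.35265 kN/m³.
With the apex down, the centroid sits h/3 = 3.73/3 = 1.24333 m below the base (the top edge), so the centroid depth is h_c = 4.9 + 1.24333 = 6.14333 m.
A = ½ × 3.5 × 3.73 = 6.5275 m².
Resultant F = γ·h_c·A = 15.35265 × 6.14333 × 6.5275 = 615.65 kN.
I_c = b·h³/36 = 3.5 × 3.73³/36 = 5.04536 m⁴.
Centre of pressure: y_p = y_c + I_c/(y_c·A) = 6.14333 + 5.04536/(6.14333 × 6.5275) = 6.14333 + 0.125818 = 6.26915 m along the plane.
The resultant acts 1.24333 + 0.125818 = 1.36915 m (along the plate) below the hinge at the top edge, so the moment about the hinge is M = F × 1.36915 = 615.65 × 1.36915 = 842.917 kN·m.
A normal force at the bottom, 3.73 m from the hinge, must supply this moment: P = 842.917/3.73 = 225.983 kN.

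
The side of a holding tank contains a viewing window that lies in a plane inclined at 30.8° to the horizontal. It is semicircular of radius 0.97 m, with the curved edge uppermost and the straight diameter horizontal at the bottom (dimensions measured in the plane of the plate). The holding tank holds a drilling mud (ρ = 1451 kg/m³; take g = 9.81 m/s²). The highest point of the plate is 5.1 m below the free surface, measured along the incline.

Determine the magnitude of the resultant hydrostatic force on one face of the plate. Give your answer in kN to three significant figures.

γ = ρg = 1451 × 9.81 / 1000 = 14.23431 kN/m³.
Let θ = 30.8° be the plate's angle to the horizontal; measure y along the incline from where the plane meets the free surface. Vertical depth h = y·sinθ with sinθ = 0.512043.
The centroid lies 4r/(3π) = 0.411681 m above the diameter, so r − 4r/(3π) = 0.97 − 0.411681 = 0.558319 m below the topmost point, so y_c = 5.1 + 0.558319 = 5.65832 m and h_c = 5.65832 × 0.512043 = 2.8973 m.
A = πr²/2 = π × 0.97²/2 = 1.47796 m².
Resultant F = γ·h_c·A = 14.23431 × 2.8973 × 1.47796 = 60.9526 kN.

F ≈ 61.0 kN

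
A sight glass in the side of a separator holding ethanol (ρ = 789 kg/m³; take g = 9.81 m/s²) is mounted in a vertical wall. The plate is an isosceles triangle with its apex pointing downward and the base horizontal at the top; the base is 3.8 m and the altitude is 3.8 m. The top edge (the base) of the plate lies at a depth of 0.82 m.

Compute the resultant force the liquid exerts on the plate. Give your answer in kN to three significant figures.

F ≈ 117 kN

γ = ρg = 789 × 9.81 / 1000 = 7.74009 kN/m³.
With the apex down, the centroid sits h/3 = 3.8/3 = 1.26667 m below the base (the top edge), so the centroid depth is h_c = 0.82 + 1.26667 = 2.08667 m.
A = ½ × 3.8 × 3.8 = 7.22 m².
Resultant F = γ·h_c·A = 7.74009 × 2.08667 × 7.22 = 116.61 kN.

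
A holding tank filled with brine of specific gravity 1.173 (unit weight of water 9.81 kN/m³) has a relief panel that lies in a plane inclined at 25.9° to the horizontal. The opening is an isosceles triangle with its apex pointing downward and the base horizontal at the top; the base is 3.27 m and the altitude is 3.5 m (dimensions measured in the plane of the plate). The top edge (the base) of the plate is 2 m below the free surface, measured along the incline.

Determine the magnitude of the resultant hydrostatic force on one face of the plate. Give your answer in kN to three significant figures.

γ = 1.173 × 9.81 = 11.50713 kN/m³.
Let θ = 25.9° be the plate's angle to the horizontal; measure y along the incline from where the plane meets the free surface. Vertical depth h = y·sinθ with sinθ = 0.436802.
With the apex down, the centroid sits h/3 = 3.5/3 = 1.16667 m below the base (the top edge), so y_c = 2 + 1.16667 = 3.16667 m and h_c = 3.16667 × 0.436802 = 1.38321 m.
A = ½ × 3.27 × 3.5 = 5.7225 m².
Resultant F = γ·h_c·A = 11.50713 × 1.38321 × 5.7225 = 91.0838 kN.

F ≈ 91.1 kN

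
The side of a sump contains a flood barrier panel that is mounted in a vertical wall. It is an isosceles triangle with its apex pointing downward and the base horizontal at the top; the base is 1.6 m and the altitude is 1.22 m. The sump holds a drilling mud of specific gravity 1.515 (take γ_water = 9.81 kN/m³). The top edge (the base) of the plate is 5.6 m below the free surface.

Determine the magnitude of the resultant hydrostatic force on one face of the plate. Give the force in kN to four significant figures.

γ = 1.515 × 9.81 = 14.86215 kN/m³.
With the apex down, the centroid sits h/3 = 1.22/3 = 0.406667 m below the base (the top edge), so the centroid depth is h_c = 5.6 + 0.406667 = 6.00667 m.
A = ½ × 1.6 × 1.22 = 0.976 m².
Resultant F = γ·h_c·A = 14.86215 × 6.00667 × 0.976 = 87.1295 kN.

F ≈ 87.13 kN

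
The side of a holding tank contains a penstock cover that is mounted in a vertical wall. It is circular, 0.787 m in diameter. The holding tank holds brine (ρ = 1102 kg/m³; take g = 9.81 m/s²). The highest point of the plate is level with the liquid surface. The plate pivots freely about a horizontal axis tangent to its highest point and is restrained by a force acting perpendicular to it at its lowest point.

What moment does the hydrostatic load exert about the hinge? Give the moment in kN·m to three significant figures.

γ = ρg = 1102 × 9.81 / 1000 = 10.81062 kN/m³.
The centroid is at the centre, 0.3935 m below the top of the plate, so the centroid depth is h_c = 0.3935 m.
A = π(0.3935)² = 0.486451 m².
Resultant F = γ·h_c·A = 10.81062 × 0.3935 × 0.486451 = 2.06935 kN.
I_c = πr⁴/4 = π × 0.3935⁴/4 = 0.0188308 m⁴.
Centre of pressure: y_p = y_c + I_c/(y_c·A) = 0.3935 + 0.0188308/(0.3935 × 0.486451) = 0.3935 + 0.098375 = 0.491875 m along the plane.
The resultant acts 0.3935 + 0.098375 = 0.491875 m (along the plate) below the hinge at the top edge, so the moment about the hinge is M = F × 0.491875 = 2.06935 × 0.491875 = 1.01786 kN·m.

M ≈ 1.02 kN·m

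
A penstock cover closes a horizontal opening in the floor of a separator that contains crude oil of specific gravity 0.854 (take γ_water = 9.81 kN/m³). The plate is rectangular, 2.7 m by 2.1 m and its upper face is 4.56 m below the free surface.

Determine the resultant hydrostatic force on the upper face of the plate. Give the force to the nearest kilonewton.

F ≈ 217 kN

γ = 0.854 × 9.81 = 8.37774 kN/m³.
The plate is horizontal, so pressure is uniform at p = γ·h = 8.37774 × 4.56 = 38.2025 kN/m².
A = 2.7 × 2.1 = 5.67 m².
F = p·A = 38.2025 × 5.67 = 216.608 kN.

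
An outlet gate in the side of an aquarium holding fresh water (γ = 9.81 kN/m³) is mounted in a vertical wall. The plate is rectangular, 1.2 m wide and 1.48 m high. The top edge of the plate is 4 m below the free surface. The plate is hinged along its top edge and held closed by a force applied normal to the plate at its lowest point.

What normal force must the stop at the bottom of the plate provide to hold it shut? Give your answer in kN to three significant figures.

P ≈ 43.4 kN

γ = 9.81 kN/m³.
The centroid lies 1.48/2 = 0.74 m below the top edge, so the centroid depth is h_c = 4 + 0.74 = 4.74 m.
A = 1.2 × 1.48 = 1.776 m².
Resultant F = γ·h_c·A = 9.81 × 4.74 × 1.776 = 82.5829 kN.
I_c = b·h³/12 = 1.2 × 1.48³/12 = 0.324179 m⁴.
Centre of pressure: y_p = y_c + I_c/(y_c·A) = 4.74 + 0.324179/(4.74 × 1.776) = 4.74 + 0.0385091 = 4.77851 m along the plane.
The resultant acts 0.74 + 0.0385091 = 0.778509 m (along the plate) below the hinge at the top edge, so the moment about the hinge is M = F × 0.778509 = 82.5829 × 0.778509 = 64.2915 kN·m.
A normal force at the bottom, 1.48 m from the hinge, must supply this moment: P = 64.2915/1.48 = 43.4402 kN.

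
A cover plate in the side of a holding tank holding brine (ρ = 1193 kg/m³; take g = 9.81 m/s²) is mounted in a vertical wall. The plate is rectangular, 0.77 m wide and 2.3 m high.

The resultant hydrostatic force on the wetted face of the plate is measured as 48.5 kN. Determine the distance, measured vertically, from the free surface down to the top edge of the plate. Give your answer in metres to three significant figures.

d_top ≈ 1.19 m

γ = ρg = 1193 × 9.81 / 1000 = 11.70333 kN/m³.
A = 0.77 × 2.3 = 1.771 m².
From F = γ·h_c·A, the centroid depth is h_c = 48.5/(11.70333 × 1.771) = 2.33999 m.
The centroid lies 2.3/2 = 1.15 m below the top edge, so the top edge sits at h_top = 2.33999 − 1.15 = 1.18999 m below the surface.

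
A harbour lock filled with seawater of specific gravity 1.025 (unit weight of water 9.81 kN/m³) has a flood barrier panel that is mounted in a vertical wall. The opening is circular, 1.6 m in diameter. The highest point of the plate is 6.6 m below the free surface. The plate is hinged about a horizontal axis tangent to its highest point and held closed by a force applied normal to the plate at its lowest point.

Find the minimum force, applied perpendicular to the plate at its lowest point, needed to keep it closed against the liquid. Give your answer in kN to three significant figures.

P ≈ 76.8 kN

γ = 1.025 × 9.81 = 10.05525 kN/m³.
The centroid is at the centre, 0.8 m below the top of the plate, so the centroid depth is h_c = 6.6 + 0.8 = 7.4 m.
A = π(0.8)² = 2.01062 m².
Resultant F = γ·h_c·A = 10.05525 × 7.4 × 2.01062 = 149.608 kN.
I_c = πr⁴/4 = π × 0.8⁴/4 = 0.321699 m⁴.
Centre of pressure: y_p = y_c + I_c/(y_c·A) = 7.4 + 0.321699/(7.4 × 2.01062) = 7.4 + 0.0216216 = 7.42162 m along the plane.
The resultant acts 0.8 + 0.0216216 = 0.821622 m (along the plate) below the hinge at the top edge, so the moment about the hinge is M = F × 0.821622 = 149.608 × 0.821622 = 122.921 kN·m.
A normal force at the bottom, 1.6 m from the hinge, must supply this moment: P = 122.921/1.6 = 76.8256 kN.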